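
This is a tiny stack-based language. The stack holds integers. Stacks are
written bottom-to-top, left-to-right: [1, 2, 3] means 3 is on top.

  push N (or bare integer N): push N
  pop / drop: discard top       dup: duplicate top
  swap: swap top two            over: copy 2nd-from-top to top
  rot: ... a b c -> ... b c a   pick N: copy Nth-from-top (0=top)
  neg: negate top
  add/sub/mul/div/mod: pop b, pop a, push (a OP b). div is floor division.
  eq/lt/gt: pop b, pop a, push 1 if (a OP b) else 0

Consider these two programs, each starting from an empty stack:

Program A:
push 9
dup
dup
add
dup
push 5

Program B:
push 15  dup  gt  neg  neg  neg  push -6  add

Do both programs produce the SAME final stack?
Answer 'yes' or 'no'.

Answer: no

Derivation:
Program A trace:
  After 'push 9': [9]
  After 'dup': [9, 9]
  After 'dup': [9, 9, 9]
  After 'add': [9, 18]
  After 'dup': [9, 18, 18]
  After 'push 5': [9, 18, 18, 5]
Program A final stack: [9, 18, 18, 5]

Program B trace:
  After 'push 15': [15]
  After 'dup': [15, 15]
  After 'gt': [0]
  After 'neg': [0]
  After 'neg': [0]
  After 'neg': [0]
  After 'push -6': [0, -6]
  After 'add': [-6]
Program B final stack: [-6]
Same: no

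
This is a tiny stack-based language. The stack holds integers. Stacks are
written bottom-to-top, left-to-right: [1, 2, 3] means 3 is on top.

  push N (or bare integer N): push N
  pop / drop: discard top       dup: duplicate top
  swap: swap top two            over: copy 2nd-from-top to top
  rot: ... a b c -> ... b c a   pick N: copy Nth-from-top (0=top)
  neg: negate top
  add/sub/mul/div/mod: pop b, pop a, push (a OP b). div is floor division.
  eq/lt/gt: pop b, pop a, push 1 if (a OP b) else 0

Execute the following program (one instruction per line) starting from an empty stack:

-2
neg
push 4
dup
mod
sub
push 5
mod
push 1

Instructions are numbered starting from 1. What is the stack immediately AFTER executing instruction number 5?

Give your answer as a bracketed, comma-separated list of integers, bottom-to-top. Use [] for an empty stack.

Step 1 ('-2'): [-2]
Step 2 ('neg'): [2]
Step 3 ('push 4'): [2, 4]
Step 4 ('dup'): [2, 4, 4]
Step 5 ('mod'): [2, 0]

Answer: [2, 0]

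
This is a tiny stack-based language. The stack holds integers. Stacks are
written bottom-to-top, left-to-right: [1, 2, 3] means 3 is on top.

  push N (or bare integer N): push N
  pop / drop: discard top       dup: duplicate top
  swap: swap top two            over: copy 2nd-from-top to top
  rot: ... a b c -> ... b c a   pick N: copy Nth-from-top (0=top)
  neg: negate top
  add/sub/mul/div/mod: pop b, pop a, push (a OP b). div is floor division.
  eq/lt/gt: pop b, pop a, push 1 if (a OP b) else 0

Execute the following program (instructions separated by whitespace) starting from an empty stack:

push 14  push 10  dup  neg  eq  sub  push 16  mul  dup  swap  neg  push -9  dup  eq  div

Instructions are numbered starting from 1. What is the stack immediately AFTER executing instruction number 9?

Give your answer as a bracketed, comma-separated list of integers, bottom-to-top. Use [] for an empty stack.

Answer: [224, 224]

Derivation:
Step 1 ('push 14'): [14]
Step 2 ('push 10'): [14, 10]
Step 3 ('dup'): [14, 10, 10]
Step 4 ('neg'): [14, 10, -10]
Step 5 ('eq'): [14, 0]
Step 6 ('sub'): [14]
Step 7 ('push 16'): [14, 16]
Step 8 ('mul'): [224]
Step 9 ('dup'): [224, 224]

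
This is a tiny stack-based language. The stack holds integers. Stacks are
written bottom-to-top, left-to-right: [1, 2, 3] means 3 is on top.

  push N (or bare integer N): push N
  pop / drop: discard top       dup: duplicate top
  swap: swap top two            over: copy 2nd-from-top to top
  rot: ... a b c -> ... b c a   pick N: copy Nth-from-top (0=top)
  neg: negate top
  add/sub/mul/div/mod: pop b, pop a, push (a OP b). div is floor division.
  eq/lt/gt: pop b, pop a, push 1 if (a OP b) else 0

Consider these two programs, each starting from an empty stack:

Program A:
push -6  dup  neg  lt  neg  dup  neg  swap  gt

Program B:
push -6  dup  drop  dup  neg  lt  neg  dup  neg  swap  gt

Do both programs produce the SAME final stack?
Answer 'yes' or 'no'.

Answer: yes

Derivation:
Program A trace:
  After 'push -6': [-6]
  After 'dup': [-6, -6]
  After 'neg': [-6, 6]
  After 'lt': [1]
  After 'neg': [-1]
  After 'dup': [-1, -1]
  After 'neg': [-1, 1]
  After 'swap': [1, -1]
  After 'gt': [1]
Program A final stack: [1]

Program B trace:
  After 'push -6': [-6]
  After 'dup': [-6, -6]
  After 'drop': [-6]
  After 'dup': [-6, -6]
  After 'neg': [-6, 6]
  After 'lt': [1]
  After 'neg': [-1]
  After 'dup': [-1, -1]
  After 'neg': [-1, 1]
  After 'swap': [1, -1]
  After 'gt': [1]
Program B final stack: [1]
Same: yes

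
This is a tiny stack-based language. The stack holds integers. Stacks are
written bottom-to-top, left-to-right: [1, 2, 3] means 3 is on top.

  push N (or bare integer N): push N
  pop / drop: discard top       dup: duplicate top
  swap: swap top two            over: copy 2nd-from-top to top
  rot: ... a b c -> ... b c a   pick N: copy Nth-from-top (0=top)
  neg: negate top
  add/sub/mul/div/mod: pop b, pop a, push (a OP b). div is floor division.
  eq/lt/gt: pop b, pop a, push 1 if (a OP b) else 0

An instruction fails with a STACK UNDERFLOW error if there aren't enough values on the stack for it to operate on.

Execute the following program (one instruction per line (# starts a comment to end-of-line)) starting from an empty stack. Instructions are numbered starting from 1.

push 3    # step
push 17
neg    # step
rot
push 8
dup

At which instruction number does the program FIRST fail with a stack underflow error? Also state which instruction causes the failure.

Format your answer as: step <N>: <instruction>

Step 1 ('push 3'): stack = [3], depth = 1
Step 2 ('push 17'): stack = [3, 17], depth = 2
Step 3 ('neg'): stack = [3, -17], depth = 2
Step 4 ('rot'): needs 3 value(s) but depth is 2 — STACK UNDERFLOW

Answer: step 4: rot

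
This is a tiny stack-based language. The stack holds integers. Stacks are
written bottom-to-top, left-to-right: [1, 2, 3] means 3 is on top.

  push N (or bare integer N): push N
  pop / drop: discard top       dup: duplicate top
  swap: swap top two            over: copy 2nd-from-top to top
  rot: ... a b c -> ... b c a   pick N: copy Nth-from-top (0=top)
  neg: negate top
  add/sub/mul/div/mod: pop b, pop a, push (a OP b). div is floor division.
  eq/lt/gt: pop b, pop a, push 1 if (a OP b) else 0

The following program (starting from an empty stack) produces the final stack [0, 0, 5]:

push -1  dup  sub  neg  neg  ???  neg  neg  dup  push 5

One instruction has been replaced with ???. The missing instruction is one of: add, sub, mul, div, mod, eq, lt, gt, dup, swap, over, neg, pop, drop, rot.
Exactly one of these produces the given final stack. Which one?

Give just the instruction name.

Answer: neg

Derivation:
Stack before ???: [0]
Stack after ???:  [0]
The instruction that transforms [0] -> [0] is: neg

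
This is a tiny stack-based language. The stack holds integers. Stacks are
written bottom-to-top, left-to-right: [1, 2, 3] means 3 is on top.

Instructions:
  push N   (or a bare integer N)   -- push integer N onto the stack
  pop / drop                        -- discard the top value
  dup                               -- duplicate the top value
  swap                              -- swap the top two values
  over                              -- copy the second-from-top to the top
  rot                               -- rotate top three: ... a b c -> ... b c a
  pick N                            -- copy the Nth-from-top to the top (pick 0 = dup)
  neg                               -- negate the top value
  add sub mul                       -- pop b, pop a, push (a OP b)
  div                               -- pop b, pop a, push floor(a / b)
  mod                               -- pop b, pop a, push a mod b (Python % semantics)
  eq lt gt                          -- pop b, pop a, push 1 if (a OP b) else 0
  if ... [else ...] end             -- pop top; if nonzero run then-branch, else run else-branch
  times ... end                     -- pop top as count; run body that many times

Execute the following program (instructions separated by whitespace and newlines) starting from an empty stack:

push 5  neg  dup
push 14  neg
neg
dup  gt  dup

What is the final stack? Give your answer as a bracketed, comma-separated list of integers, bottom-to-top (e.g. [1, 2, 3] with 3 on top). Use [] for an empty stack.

After 'push 5': [5]
After 'neg': [-5]
After 'dup': [-5, -5]
After 'push 14': [-5, -5, 14]
After 'neg': [-5, -5, -14]
After 'neg': [-5, -5, 14]
After 'dup': [-5, -5, 14, 14]
After 'gt': [-5, -5, 0]
After 'dup': [-5, -5, 0, 0]

Answer: [-5, -5, 0, 0]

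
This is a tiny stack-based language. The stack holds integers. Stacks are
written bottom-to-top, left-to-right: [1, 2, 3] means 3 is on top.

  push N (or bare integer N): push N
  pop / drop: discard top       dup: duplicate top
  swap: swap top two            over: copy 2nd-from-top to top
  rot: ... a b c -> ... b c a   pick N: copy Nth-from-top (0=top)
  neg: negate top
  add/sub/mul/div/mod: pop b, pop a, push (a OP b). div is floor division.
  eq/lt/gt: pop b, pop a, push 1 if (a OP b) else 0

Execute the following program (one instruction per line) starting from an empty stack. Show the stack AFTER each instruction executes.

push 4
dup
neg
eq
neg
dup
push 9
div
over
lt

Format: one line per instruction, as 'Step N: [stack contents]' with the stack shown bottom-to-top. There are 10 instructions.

Step 1: [4]
Step 2: [4, 4]
Step 3: [4, -4]
Step 4: [0]
Step 5: [0]
Step 6: [0, 0]
Step 7: [0, 0, 9]
Step 8: [0, 0]
Step 9: [0, 0, 0]
Step 10: [0, 0]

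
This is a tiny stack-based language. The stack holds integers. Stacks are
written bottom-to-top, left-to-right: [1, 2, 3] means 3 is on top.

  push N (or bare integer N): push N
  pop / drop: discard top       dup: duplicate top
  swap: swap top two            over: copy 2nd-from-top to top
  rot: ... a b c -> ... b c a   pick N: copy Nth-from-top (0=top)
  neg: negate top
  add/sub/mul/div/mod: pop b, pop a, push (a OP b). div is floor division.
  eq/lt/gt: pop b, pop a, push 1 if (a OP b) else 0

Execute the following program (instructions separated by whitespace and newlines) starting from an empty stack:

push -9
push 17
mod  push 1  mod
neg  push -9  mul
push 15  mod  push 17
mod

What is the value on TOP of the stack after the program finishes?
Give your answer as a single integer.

Answer: 0

Derivation:
After 'push -9': [-9]
After 'push 17': [-9, 17]
After 'mod': [8]
After 'push 1': [8, 1]
After 'mod': [0]
After 'neg': [0]
After 'push -9': [0, -9]
After 'mul': [0]
After 'push 15': [0, 15]
After 'mod': [0]
After 'push 17': [0, 17]
After 'mod': [0]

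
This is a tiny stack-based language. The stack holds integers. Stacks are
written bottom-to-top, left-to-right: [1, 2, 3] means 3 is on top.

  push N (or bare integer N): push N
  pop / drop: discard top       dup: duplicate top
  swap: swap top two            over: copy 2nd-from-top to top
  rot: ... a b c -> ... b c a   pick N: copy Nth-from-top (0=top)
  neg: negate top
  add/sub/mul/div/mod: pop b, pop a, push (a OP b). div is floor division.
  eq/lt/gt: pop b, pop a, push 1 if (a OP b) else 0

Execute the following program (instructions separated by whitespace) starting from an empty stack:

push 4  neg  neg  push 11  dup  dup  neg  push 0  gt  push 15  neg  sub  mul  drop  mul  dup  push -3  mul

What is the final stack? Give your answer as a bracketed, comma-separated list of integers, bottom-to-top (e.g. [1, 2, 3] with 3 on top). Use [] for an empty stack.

After 'push 4': [4]
After 'neg': [-4]
After 'neg': [4]
After 'push 11': [4, 11]
After 'dup': [4, 11, 11]
After 'dup': [4, 11, 11, 11]
After 'neg': [4, 11, 11, -11]
After 'push 0': [4, 11, 11, -11, 0]
After 'gt': [4, 11, 11, 0]
After 'push 15': [4, 11, 11, 0, 15]
After 'neg': [4, 11, 11, 0, -15]
After 'sub': [4, 11, 11, 15]
After 'mul': [4, 11, 165]
After 'drop': [4, 11]
After 'mul': [44]
After 'dup': [44, 44]
After 'push -3': [44, 44, -3]
After 'mul': [44, -132]

Answer: [44, -132]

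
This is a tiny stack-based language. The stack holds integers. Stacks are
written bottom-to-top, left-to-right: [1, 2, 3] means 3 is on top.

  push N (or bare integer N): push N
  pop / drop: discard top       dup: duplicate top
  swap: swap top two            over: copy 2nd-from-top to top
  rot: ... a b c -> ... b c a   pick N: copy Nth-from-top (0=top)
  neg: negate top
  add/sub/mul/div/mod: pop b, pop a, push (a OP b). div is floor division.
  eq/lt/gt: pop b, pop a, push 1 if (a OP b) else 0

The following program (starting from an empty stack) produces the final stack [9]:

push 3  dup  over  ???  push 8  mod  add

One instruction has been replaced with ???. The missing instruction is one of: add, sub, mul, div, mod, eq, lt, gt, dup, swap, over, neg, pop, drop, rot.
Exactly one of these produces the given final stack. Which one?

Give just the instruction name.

Stack before ???: [3, 3, 3]
Stack after ???:  [3, 6]
The instruction that transforms [3, 3, 3] -> [3, 6] is: add

Answer: add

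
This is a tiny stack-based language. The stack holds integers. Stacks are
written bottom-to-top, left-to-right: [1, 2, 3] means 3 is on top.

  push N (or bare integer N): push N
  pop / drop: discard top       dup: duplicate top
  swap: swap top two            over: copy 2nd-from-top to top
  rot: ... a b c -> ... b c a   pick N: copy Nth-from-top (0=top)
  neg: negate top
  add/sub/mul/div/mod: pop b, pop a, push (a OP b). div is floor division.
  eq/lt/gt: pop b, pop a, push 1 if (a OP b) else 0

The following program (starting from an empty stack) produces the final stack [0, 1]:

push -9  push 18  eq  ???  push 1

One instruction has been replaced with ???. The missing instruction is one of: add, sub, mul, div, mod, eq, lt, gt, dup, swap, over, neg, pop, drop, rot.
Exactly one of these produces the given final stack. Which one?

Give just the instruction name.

Answer: neg

Derivation:
Stack before ???: [0]
Stack after ???:  [0]
The instruction that transforms [0] -> [0] is: neg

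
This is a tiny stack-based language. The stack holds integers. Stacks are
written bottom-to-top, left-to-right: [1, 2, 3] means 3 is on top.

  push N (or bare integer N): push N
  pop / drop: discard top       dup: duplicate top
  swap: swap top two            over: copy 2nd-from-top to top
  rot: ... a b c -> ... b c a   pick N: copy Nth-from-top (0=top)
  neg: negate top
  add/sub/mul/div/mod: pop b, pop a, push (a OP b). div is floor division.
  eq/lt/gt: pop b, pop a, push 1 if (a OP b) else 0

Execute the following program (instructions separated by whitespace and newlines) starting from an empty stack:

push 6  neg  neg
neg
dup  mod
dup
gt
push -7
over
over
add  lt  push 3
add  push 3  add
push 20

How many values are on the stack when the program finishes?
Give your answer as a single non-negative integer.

Answer: 3

Derivation:
After 'push 6': stack = [6] (depth 1)
After 'neg': stack = [-6] (depth 1)
After 'neg': stack = [6] (depth 1)
After 'neg': stack = [-6] (depth 1)
After 'dup': stack = [-6, -6] (depth 2)
After 'mod': stack = [0] (depth 1)
After 'dup': stack = [0, 0] (depth 2)
After 'gt': stack = [0] (depth 1)
After 'push -7': stack = [0, -7] (depth 2)
After 'over': stack = [0, -7, 0] (depth 3)
After 'over': stack = [0, -7, 0, -7] (depth 4)
After 'add': stack = [0, -7, -7] (depth 3)
After 'lt': stack = [0, 0] (depth 2)
After 'push 3': stack = [0, 0, 3] (depth 3)
After 'add': stack = [0, 3] (depth 2)
After 'push 3': stack = [0, 3, 3] (depth 3)
After 'add': stack = [0, 6] (depth 2)
After 'push 20': stack = [0, 6, 20] (depth 3)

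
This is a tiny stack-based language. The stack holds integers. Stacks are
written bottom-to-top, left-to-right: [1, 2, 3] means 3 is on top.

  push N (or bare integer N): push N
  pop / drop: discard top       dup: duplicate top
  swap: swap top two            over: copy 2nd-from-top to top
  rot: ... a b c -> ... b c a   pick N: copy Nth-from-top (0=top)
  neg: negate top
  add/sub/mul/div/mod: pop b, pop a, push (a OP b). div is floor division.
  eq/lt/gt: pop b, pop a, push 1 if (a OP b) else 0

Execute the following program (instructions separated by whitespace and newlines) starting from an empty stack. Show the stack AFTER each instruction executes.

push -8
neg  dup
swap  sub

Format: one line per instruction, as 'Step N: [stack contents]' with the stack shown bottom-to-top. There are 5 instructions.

Step 1: [-8]
Step 2: [8]
Step 3: [8, 8]
Step 4: [8, 8]
Step 5: [0]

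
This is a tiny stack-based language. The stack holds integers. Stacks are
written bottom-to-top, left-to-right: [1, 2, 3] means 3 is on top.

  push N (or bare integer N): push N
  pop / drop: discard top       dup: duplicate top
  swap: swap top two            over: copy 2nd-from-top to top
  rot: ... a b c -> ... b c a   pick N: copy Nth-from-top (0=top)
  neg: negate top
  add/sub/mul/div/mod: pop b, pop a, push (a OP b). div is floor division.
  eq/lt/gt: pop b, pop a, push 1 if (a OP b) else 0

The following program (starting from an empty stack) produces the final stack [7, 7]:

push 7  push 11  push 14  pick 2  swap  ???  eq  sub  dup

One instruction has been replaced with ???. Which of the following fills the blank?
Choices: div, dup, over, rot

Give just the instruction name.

Stack before ???: [7, 11, 7, 14]
Stack after ???:  [7, 11, 0]
Checking each choice:
  div: MATCH
  dup: produces [7, 11, 6, 6]
  over: produces [7, 11, 7, 7]
  rot: produces [7, 7, 7]


Answer: div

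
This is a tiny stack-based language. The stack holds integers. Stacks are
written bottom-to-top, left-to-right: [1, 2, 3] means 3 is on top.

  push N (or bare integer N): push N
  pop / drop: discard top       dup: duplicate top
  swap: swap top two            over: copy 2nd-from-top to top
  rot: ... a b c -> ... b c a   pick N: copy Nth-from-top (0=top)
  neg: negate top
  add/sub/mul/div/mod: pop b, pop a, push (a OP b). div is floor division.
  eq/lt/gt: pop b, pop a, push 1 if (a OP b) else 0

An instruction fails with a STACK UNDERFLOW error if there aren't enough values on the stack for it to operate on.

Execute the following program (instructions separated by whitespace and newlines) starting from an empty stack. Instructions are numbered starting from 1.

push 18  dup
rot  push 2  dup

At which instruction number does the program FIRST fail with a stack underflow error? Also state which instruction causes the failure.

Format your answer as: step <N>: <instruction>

Step 1 ('push 18'): stack = [18], depth = 1
Step 2 ('dup'): stack = [18, 18], depth = 2
Step 3 ('rot'): needs 3 value(s) but depth is 2 — STACK UNDERFLOW

Answer: step 3: rot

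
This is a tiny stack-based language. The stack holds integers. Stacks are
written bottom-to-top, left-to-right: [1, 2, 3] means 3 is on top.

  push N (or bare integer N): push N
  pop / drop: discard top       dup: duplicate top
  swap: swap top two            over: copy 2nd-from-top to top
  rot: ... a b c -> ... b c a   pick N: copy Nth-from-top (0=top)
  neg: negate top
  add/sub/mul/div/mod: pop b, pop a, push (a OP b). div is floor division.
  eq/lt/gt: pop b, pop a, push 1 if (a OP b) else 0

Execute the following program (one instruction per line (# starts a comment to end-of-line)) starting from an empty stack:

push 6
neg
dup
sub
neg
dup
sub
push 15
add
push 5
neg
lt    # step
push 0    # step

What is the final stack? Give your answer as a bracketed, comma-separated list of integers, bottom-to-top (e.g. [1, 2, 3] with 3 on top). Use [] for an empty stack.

Answer: [0, 0]

Derivation:
After 'push 6': [6]
After 'neg': [-6]
After 'dup': [-6, -6]
After 'sub': [0]
After 'neg': [0]
After 'dup': [0, 0]
After 'sub': [0]
After 'push 15': [0, 15]
After 'add': [15]
After 'push 5': [15, 5]
After 'neg': [15, -5]
After 'lt': [0]
After 'push 0': [0, 0]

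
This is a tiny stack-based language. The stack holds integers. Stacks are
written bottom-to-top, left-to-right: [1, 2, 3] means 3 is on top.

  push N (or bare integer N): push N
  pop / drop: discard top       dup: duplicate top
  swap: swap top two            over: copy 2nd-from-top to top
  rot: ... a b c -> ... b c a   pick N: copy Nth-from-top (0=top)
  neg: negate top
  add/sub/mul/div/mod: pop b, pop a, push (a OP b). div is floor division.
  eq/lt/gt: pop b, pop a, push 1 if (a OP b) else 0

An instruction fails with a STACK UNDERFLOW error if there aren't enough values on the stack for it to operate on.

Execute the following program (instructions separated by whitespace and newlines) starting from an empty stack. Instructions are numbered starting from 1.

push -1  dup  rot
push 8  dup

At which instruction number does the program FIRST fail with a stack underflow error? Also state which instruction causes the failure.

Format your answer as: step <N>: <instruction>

Answer: step 3: rot

Derivation:
Step 1 ('push -1'): stack = [-1], depth = 1
Step 2 ('dup'): stack = [-1, -1], depth = 2
Step 3 ('rot'): needs 3 value(s) but depth is 2 — STACK UNDERFLOW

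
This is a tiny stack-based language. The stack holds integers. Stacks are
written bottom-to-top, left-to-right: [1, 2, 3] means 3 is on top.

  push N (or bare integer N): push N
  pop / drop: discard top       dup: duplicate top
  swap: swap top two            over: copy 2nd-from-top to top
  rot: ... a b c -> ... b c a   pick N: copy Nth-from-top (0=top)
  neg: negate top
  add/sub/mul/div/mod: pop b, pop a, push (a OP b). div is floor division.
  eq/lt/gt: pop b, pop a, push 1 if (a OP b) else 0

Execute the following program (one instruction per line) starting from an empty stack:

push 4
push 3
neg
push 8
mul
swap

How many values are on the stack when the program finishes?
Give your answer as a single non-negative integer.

Answer: 2

Derivation:
After 'push 4': stack = [4] (depth 1)
After 'push 3': stack = [4, 3] (depth 2)
After 'neg': stack = [4, -3] (depth 2)
After 'push 8': stack = [4, -3, 8] (depth 3)
After 'mul': stack = [4, -24] (depth 2)
After 'swap': stack = [-24, 4] (depth 2)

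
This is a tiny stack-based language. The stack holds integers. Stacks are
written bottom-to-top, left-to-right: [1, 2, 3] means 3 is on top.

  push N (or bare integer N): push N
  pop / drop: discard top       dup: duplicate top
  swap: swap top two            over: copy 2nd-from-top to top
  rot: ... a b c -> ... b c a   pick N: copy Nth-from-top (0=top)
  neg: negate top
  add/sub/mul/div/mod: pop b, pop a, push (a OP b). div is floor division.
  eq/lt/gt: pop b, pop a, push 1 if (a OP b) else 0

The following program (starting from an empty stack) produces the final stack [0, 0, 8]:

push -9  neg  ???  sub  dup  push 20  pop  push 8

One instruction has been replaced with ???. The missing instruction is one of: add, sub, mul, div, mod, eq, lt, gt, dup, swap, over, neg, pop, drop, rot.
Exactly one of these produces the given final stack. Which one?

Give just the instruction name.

Answer: dup

Derivation:
Stack before ???: [9]
Stack after ???:  [9, 9]
The instruction that transforms [9] -> [9, 9] is: dup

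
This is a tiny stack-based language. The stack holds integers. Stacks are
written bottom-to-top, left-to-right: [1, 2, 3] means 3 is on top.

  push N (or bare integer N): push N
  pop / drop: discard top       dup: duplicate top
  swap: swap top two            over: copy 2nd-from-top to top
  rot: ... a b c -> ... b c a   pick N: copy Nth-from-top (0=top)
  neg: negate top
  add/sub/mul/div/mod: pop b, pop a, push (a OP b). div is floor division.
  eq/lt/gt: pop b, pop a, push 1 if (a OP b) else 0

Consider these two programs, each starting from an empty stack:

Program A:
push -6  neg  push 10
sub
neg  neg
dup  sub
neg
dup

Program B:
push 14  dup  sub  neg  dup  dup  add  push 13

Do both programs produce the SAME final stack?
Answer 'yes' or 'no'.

Program A trace:
  After 'push -6': [-6]
  After 'neg': [6]
  After 'push 10': [6, 10]
  After 'sub': [-4]
  After 'neg': [4]
  After 'neg': [-4]
  After 'dup': [-4, -4]
  After 'sub': [0]
  After 'neg': [0]
  After 'dup': [0, 0]
Program A final stack: [0, 0]

Program B trace:
  After 'push 14': [14]
  After 'dup': [14, 14]
  After 'sub': [0]
  After 'neg': [0]
  After 'dup': [0, 0]
  After 'dup': [0, 0, 0]
  After 'add': [0, 0]
  After 'push 13': [0, 0, 13]
Program B final stack: [0, 0, 13]
Same: no

Answer: no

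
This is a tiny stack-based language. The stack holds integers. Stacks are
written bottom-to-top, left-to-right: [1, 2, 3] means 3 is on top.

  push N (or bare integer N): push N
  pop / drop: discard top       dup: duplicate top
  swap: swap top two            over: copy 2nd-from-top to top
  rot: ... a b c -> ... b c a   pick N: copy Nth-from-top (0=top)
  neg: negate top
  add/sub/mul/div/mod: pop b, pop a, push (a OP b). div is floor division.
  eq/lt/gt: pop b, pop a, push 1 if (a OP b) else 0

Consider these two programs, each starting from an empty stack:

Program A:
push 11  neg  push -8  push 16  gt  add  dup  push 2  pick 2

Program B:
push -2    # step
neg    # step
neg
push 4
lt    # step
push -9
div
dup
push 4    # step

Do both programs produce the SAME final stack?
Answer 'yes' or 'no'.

Answer: no

Derivation:
Program A trace:
  After 'push 11': [11]
  After 'neg': [-11]
  After 'push -8': [-11, -8]
  After 'push 16': [-11, -8, 16]
  After 'gt': [-11, 0]
  After 'add': [-11]
  After 'dup': [-11, -11]
  After 'push 2': [-11, -11, 2]
  After 'pick 2': [-11, -11, 2, -11]
Program A final stack: [-11, -11, 2, -11]

Program B trace:
  After 'push -2': [-2]
  After 'neg': [2]
  After 'neg': [-2]
  After 'push 4': [-2, 4]
  After 'lt': [1]
  After 'push -9': [1, -9]
  After 'div': [-1]
  After 'dup': [-1, -1]
  After 'push 4': [-1, -1, 4]
Program B final stack: [-1, -1, 4]
Same: no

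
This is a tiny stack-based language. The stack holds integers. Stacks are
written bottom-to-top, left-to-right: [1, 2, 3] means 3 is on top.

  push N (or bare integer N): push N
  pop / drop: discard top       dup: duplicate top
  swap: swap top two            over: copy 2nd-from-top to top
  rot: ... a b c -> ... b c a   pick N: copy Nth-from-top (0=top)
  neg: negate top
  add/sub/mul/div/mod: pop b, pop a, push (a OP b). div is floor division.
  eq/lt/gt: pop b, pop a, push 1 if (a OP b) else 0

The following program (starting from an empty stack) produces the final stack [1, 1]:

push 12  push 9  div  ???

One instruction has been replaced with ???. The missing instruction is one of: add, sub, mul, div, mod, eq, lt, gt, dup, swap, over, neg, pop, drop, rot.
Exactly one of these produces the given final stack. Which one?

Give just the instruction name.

Stack before ???: [1]
Stack after ???:  [1, 1]
The instruction that transforms [1] -> [1, 1] is: dup

Answer: dup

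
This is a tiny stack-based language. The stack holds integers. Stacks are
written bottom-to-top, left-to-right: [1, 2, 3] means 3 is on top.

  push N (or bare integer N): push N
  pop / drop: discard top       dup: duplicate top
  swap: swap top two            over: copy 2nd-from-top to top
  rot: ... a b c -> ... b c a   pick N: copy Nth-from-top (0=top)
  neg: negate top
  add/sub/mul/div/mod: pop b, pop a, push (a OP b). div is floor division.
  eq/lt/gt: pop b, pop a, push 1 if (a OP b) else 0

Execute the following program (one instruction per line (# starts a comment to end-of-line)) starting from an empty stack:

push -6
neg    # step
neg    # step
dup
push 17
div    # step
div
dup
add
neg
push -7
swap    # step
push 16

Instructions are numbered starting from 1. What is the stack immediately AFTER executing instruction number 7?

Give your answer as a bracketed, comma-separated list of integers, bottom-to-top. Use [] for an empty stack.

Step 1 ('push -6'): [-6]
Step 2 ('neg'): [6]
Step 3 ('neg'): [-6]
Step 4 ('dup'): [-6, -6]
Step 5 ('push 17'): [-6, -6, 17]
Step 6 ('div'): [-6, -1]
Step 7 ('div'): [6]

Answer: [6]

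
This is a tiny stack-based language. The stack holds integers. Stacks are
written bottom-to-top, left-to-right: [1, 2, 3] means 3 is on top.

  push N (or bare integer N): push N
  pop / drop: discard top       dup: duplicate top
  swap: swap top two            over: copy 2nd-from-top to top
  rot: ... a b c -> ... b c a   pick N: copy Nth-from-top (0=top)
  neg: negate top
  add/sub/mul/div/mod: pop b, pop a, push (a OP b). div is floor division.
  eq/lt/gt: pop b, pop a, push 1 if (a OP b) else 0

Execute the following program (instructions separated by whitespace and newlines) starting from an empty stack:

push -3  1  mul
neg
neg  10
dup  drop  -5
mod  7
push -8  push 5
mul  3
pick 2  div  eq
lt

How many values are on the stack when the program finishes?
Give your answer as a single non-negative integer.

After 'push -3': stack = [-3] (depth 1)
After 'push 1': stack = [-3, 1] (depth 2)
After 'mul': stack = [-3] (depth 1)
After 'neg': stack = [3] (depth 1)
After 'neg': stack = [-3] (depth 1)
After 'push 10': stack = [-3, 10] (depth 2)
After 'dup': stack = [-3, 10, 10] (depth 3)
After 'drop': stack = [-3, 10] (depth 2)
After 'push -5': stack = [-3, 10, -5] (depth 3)
After 'mod': stack = [-3, 0] (depth 2)
After 'push 7': stack = [-3, 0, 7] (depth 3)
After 'push -8': stack = [-3, 0, 7, -8] (depth 4)
After 'push 5': stack = [-3, 0, 7, -8, 5] (depth 5)
After 'mul': stack = [-3, 0, 7, -40] (depth 4)
After 'push 3': stack = [-3, 0, 7, -40, 3] (depth 5)
After 'pick 2': stack = [-3, 0, 7, -40, 3, 7] (depth 6)
After 'div': stack = [-3, 0, 7, -40, 0] (depth 5)
After 'eq': stack = [-3, 0, 7, 0] (depth 4)
After 'lt': stack = [-3, 0, 0] (depth 3)

Answer: 3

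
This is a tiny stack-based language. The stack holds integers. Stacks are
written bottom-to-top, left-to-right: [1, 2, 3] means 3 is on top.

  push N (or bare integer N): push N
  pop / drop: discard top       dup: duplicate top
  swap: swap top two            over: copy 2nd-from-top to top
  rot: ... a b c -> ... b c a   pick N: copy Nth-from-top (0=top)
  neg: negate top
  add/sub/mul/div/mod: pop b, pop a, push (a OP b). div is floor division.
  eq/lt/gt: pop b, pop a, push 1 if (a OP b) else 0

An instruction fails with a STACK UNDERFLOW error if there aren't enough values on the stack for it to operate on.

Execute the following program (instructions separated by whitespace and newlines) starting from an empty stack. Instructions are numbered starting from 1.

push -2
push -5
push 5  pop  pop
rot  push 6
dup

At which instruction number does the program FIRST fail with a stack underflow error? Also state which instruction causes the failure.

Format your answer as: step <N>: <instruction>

Step 1 ('push -2'): stack = [-2], depth = 1
Step 2 ('push -5'): stack = [-2, -5], depth = 2
Step 3 ('push 5'): stack = [-2, -5, 5], depth = 3
Step 4 ('pop'): stack = [-2, -5], depth = 2
Step 5 ('pop'): stack = [-2], depth = 1
Step 6 ('rot'): needs 3 value(s) but depth is 1 — STACK UNDERFLOW

Answer: step 6: rot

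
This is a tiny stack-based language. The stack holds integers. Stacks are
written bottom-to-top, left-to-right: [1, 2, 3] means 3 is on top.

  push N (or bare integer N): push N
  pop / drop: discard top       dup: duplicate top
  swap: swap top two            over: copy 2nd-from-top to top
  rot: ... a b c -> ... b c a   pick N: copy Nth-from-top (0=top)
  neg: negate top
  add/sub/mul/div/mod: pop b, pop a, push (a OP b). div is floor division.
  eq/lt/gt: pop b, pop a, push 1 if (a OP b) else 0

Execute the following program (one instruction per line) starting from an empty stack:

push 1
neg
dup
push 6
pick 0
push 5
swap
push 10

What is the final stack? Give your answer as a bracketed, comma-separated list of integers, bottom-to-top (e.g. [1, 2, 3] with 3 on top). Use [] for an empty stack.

Answer: [-1, -1, 6, 5, 6, 10]

Derivation:
After 'push 1': [1]
After 'neg': [-1]
After 'dup': [-1, -1]
After 'push 6': [-1, -1, 6]
After 'pick 0': [-1, -1, 6, 6]
After 'push 5': [-1, -1, 6, 6, 5]
After 'swap': [-1, -1, 6, 5, 6]
After 'push 10': [-1, -1, 6, 5, 6, 10]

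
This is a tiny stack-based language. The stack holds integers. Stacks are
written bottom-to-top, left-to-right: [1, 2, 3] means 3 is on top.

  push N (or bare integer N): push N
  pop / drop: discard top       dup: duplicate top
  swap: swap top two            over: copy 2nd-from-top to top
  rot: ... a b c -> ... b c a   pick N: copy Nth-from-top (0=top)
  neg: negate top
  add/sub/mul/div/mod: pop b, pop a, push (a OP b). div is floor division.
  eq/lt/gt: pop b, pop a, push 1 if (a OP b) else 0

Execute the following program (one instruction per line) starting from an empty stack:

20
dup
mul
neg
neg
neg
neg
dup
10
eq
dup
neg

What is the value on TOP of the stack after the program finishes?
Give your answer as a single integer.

After 'push 20': [20]
After 'dup': [20, 20]
After 'mul': [400]
After 'neg': [-400]
After 'neg': [400]
After 'neg': [-400]
After 'neg': [400]
After 'dup': [400, 400]
After 'push 10': [400, 400, 10]
After 'eq': [400, 0]
After 'dup': [400, 0, 0]
After 'neg': [400, 0, 0]

Answer: 0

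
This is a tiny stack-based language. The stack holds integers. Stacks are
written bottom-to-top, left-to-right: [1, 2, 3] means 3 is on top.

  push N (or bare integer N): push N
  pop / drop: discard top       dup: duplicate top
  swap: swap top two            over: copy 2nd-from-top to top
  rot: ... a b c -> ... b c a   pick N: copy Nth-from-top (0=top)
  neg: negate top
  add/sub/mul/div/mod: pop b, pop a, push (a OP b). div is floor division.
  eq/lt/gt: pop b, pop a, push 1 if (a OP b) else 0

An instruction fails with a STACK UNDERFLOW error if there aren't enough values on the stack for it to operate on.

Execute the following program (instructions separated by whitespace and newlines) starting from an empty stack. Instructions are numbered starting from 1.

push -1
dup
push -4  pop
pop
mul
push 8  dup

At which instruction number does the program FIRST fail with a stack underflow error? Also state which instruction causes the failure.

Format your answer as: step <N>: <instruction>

Answer: step 6: mul

Derivation:
Step 1 ('push -1'): stack = [-1], depth = 1
Step 2 ('dup'): stack = [-1, -1], depth = 2
Step 3 ('push -4'): stack = [-1, -1, -4], depth = 3
Step 4 ('pop'): stack = [-1, -1], depth = 2
Step 5 ('pop'): stack = [-1], depth = 1
Step 6 ('mul'): needs 2 value(s) but depth is 1 — STACK UNDERFLOW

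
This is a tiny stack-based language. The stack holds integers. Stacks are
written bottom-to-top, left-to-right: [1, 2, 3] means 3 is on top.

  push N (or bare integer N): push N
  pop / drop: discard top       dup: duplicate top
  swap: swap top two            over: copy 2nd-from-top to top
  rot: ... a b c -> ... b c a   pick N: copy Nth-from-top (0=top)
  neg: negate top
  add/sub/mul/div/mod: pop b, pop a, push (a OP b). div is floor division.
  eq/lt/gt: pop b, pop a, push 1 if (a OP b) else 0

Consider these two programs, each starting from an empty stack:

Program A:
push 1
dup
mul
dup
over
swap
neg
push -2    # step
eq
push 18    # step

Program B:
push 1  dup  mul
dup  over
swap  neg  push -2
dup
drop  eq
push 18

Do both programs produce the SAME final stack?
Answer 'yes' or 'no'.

Answer: yes

Derivation:
Program A trace:
  After 'push 1': [1]
  After 'dup': [1, 1]
  After 'mul': [1]
  After 'dup': [1, 1]
  After 'over': [1, 1, 1]
  After 'swap': [1, 1, 1]
  After 'neg': [1, 1, -1]
  After 'push -2': [1, 1, -1, -2]
  After 'eq': [1, 1, 0]
  After 'push 18': [1, 1, 0, 18]
Program A final stack: [1, 1, 0, 18]

Program B trace:
  After 'push 1': [1]
  After 'dup': [1, 1]
  After 'mul': [1]
  After 'dup': [1, 1]
  After 'over': [1, 1, 1]
  After 'swap': [1, 1, 1]
  After 'neg': [1, 1, -1]
  After 'push -2': [1, 1, -1, -2]
  After 'dup': [1, 1, -1, -2, -2]
  After 'drop': [1, 1, -1, -2]
  After 'eq': [1, 1, 0]
  After 'push 18': [1, 1, 0, 18]
Program B final stack: [1, 1, 0, 18]
Same: yes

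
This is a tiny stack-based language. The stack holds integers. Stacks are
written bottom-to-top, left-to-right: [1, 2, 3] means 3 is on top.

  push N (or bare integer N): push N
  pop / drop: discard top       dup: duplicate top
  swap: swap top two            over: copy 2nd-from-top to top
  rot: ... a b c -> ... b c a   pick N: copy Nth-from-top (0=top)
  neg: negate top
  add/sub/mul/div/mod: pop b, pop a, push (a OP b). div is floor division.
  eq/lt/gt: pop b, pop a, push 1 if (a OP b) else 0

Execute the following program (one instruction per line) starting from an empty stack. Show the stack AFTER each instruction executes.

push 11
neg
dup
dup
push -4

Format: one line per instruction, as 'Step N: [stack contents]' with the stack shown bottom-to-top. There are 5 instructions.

Step 1: [11]
Step 2: [-11]
Step 3: [-11, -11]
Step 4: [-11, -11, -11]
Step 5: [-11, -11, -11, -4]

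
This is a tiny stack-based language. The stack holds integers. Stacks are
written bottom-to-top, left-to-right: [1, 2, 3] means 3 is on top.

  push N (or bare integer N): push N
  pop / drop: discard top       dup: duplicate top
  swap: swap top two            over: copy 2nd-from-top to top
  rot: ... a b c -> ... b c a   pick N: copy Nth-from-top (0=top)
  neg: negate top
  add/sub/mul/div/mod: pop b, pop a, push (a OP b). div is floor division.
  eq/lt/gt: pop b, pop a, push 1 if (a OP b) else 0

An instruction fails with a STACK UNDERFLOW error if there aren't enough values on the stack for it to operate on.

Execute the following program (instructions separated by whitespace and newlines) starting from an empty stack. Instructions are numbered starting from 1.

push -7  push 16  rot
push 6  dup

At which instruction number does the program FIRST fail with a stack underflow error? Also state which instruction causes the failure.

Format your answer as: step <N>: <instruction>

Step 1 ('push -7'): stack = [-7], depth = 1
Step 2 ('push 16'): stack = [-7, 16], depth = 2
Step 3 ('rot'): needs 3 value(s) but depth is 2 — STACK UNDERFLOW

Answer: step 3: rot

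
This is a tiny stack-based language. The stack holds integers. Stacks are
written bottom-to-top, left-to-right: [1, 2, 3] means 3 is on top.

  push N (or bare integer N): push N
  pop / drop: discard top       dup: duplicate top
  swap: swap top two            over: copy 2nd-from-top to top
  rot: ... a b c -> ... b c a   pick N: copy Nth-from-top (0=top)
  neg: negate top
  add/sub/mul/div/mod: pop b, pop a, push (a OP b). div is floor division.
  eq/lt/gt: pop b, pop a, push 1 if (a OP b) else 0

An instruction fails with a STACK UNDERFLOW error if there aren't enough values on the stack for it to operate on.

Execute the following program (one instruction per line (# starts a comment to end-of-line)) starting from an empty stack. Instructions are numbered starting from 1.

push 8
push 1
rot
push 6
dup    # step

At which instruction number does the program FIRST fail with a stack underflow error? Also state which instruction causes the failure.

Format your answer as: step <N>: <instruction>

Answer: step 3: rot

Derivation:
Step 1 ('push 8'): stack = [8], depth = 1
Step 2 ('push 1'): stack = [8, 1], depth = 2
Step 3 ('rot'): needs 3 value(s) but depth is 2 — STACK UNDERFLOW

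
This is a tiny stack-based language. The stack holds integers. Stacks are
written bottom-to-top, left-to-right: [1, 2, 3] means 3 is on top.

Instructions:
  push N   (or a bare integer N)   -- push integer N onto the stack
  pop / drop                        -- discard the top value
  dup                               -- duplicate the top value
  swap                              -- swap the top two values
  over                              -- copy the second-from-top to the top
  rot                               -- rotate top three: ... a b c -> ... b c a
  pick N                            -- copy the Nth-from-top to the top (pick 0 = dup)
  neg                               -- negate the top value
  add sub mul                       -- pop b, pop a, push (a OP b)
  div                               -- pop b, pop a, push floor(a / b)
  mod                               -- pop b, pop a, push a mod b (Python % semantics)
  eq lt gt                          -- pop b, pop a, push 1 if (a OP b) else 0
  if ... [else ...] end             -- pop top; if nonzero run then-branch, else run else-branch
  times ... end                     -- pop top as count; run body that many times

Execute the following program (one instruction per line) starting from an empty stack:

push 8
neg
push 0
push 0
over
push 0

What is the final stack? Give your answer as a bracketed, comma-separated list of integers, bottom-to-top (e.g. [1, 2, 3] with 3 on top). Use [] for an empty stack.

After 'push 8': [8]
After 'neg': [-8]
After 'push 0': [-8, 0]
After 'push 0': [-8, 0, 0]
After 'over': [-8, 0, 0, 0]
After 'push 0': [-8, 0, 0, 0, 0]

Answer: [-8, 0, 0, 0, 0]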